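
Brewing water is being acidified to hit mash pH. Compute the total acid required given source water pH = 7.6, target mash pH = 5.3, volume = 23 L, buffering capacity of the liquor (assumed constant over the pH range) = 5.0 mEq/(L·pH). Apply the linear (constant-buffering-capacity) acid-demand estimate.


acid = buffering capacity · (pH_source − pH_target) · V
acid = 5.0 · (7.6 − 5.3) · 23

264.5000 mEq


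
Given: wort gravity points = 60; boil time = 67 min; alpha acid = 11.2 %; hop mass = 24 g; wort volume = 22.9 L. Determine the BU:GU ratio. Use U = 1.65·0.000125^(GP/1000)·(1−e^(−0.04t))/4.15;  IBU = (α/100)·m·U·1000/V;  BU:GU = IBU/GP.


U = 1.65·0.000125^(60/1000)·(1−e^(−0.04·67))/4.15 = 0.2160
IBU = (11.2/100)·24·0.2160·1000/22.9 = 25.3511
BU:GU = 25.3511/60

0.4225


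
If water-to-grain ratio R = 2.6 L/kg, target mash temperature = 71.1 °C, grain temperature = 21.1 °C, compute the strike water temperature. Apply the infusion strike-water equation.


T_strike = (0.41/R)·(T_mash − T_grain) + T_mash
T_strike = (0.41/2.6)·(71.1 − 21.1) + 71.1

78.9846 °C


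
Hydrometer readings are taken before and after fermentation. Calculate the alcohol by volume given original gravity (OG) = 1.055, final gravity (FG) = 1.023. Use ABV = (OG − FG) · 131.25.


ABV = (1.055 − 1.023) · 131.25

4.2000 % ABV


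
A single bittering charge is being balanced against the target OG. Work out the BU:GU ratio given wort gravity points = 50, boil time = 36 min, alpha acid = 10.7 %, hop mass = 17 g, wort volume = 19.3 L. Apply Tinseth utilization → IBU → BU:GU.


U = 1.65·0.000125^(GP/1000)·(1−e^(−0.04t))/4.15;  IBU = (α/100)·m·U·1000/V;  BU:GU = IBU/GP
U = 1.65·0.000125^(50/1000)·(1−e^(−0.04·36))/4.15 = 0.1936
IBU = (10.7/100)·17·0.1936·1000/19.3 = 18.2441
BU:GU = 18.2441/50

0.3649


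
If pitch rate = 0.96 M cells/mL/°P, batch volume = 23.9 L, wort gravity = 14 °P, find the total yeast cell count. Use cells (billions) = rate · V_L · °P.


cells = 0.96 · 23.9 · 14

321.2160 billion cells


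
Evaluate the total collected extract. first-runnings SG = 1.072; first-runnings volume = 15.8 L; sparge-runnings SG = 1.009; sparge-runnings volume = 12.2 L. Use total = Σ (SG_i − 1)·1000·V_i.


first = (1.072 − 1)·1000·15.8 = 1137.6000
sparge = (1.009 − 1)·1000·12.2 = 109.8000
total = 1137.6000 + 109.8000

1247.4000 gravity·L


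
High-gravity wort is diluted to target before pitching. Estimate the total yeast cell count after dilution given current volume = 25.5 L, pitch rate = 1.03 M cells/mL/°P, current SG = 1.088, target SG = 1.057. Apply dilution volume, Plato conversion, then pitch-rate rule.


V_w = V·((SG_c−1)/(SG_t−1)−1);  °P = 259 − 259/SG_t;  cells = rate·(V+V_w)·°P
V_w = 25.5·((1.088−1)/(1.057−1)−1) = 13.8684
V_final = 25.5 + 13.8684 = 39.3684
°P = 259 − 259/1.057 = 13.9669
cells = 1.03·39.3684·13.9669

566.3499 billion cells


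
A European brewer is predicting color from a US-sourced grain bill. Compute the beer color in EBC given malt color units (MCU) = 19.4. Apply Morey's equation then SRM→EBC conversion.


SRM = 1.4922·MCU^0.6859;  EBC = SRM·1.97
SRM = 1.4922·19.4^0.6859 = 11.4059
EBC = 11.4059·1.97

22.4697 EBC


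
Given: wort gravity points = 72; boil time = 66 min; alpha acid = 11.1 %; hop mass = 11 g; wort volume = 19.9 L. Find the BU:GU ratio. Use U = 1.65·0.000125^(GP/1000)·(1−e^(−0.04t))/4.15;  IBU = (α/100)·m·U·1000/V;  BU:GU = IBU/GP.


U = 1.65·0.000125^(72/1000)·(1−e^(−0.04·66))/4.15 = 0.1933
IBU = (11.1/100)·11·0.1933·1000/19.9 = 11.8610
BU:GU = 11.8610/72

0.1647


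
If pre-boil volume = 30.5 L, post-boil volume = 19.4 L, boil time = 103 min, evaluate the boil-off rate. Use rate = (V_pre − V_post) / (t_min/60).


rate = (30.5 − 19.4) / (103/60)

6.4660 L/hr


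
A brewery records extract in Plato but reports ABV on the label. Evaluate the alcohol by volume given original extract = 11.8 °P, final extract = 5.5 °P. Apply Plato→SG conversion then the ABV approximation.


SG = 259/(259 − P);  ABV = (OG − FG)·131.25
OG = 259/(259 − 11.8) = 1.0477
FG = 259/(259 − 5.5) = 1.0217
ABV = (1.0477 − 1.0217)·131.25

3.4175 % ABV


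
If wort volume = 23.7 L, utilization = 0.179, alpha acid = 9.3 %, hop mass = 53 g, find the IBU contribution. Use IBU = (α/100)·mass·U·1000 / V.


IBU = (9.3/100)·53·0.179·1000 / 23.7

37.2275 IBU


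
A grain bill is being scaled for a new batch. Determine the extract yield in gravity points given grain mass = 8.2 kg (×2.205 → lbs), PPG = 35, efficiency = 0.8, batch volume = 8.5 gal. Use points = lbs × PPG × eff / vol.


lbs = 8.2 × 2.205 = 18.0810
points = 18.0810 × 35 × 0.8 / 8.5

59.5609 points


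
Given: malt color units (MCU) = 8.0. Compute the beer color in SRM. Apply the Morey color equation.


SRM = 1.4922 · MCU^0.6859
SRM = 1.4922 · 8.0^0.6859

6.2124 SRM


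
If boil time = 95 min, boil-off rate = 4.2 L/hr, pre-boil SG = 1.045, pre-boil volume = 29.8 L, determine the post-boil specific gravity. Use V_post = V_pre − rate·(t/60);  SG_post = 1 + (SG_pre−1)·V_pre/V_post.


V_post = 29.8 − 4.2·(95/60) = 23.1500
SG_post = 1 + (1.045 − 1)·29.8/23.1500

1.0579


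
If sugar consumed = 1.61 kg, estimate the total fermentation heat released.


Q = m_sugar · 590 kJ/kg
Q = 1.61 · 590

949.9000 kJ


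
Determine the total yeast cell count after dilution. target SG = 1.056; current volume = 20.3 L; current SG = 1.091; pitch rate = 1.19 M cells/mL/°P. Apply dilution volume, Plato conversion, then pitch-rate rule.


V_w = V·((SG_c−1)/(SG_t−1)−1);  °P = 259 − 259/SG_t;  cells = rate·(V+V_w)·°P
V_w = 20.3·((1.091−1)/(1.056−1)−1) = 12.6875
V_final = 20.3 + 12.6875 = 32.9875
°P = 259 − 259/1.056 = 13.7348
cells = 1.19·32.9875·13.7348

539.1632 billion cells


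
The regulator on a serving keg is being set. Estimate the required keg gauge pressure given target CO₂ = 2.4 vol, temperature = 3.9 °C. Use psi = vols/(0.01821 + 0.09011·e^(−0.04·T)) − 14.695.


psi = 2.4/(0.01821 + 0.09011·e^(−0.04·3.9)) − 14.695

10.4875 psi


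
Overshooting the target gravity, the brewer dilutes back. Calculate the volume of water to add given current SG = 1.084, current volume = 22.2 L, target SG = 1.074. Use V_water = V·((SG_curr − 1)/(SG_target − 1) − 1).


V_water = 22.2·((1.084 − 1)/(1.074 − 1) − 1)

3.0000 L


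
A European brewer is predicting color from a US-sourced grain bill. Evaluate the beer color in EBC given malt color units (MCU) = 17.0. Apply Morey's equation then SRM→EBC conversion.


SRM = 1.4922·MCU^0.6859;  EBC = SRM·1.97
SRM = 1.4922·17.0^0.6859 = 10.4182
EBC = 10.4182·1.97

20.5238 EBC


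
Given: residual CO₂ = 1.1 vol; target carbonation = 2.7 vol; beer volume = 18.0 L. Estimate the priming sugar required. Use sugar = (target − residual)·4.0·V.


sugar = (2.7 − 1.1)·4.0·18.0

115.2000 g


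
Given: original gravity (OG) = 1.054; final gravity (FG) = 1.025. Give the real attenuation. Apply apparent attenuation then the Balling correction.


AA = (OG−FG)/(OG−1)·100;  RA = AA·0.8192
AA = (1.054 − 1.025)/(1.054 − 1)·100 = 53.7037
RA = 53.7037·0.8192

43.9941 %


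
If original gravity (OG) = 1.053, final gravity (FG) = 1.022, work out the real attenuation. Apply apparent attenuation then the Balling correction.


AA = (OG−FG)/(OG−1)·100;  RA = AA·0.8192
AA = (1.053 − 1.022)/(1.053 − 1)·100 = 58.4906
RA = 58.4906·0.8192

47.9155 %


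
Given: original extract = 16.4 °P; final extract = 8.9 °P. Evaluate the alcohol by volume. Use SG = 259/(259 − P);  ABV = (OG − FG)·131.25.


OG = 259/(259 − 16.4) = 1.0676
FG = 259/(259 − 8.9) = 1.0356
ABV = (1.0676 − 1.0356)·131.25

4.2020 % ABV


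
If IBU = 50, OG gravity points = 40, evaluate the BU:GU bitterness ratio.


BU:GU = IBU / OG_points
BU:GU = 50 / 40

1.2500


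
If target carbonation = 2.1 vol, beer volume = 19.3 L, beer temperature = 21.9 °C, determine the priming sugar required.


residual = 14.695·(0.01821 + 0.09011·e^(−0.04·T));  sugar = (target − residual)·4.0·V
residual = 14.695·(0.01821 + 0.09011·e^(−0.04·21.9)) = 0.8190
sugar = (2.1 − 0.8190)·4.0·19.3

98.8902 g


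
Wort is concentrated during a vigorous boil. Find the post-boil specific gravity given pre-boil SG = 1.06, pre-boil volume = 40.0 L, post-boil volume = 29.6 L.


SG_post = 1 + (SG_pre − 1)·V_pre/V_post
pts_pre = (1.06 − 1)·1000 = 60.0000
pts_post = 60.0000·40.0/29.6 = 81.0811
SG_post = 1 + 81.0811/1000

1.0811


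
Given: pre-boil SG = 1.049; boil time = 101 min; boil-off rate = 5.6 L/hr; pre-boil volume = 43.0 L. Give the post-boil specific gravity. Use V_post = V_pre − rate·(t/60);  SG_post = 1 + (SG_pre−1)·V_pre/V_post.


V_post = 43.0 − 5.6·(101/60) = 33.5733
SG_post = 1 + (1.049 − 1)·43.0/33.5733

1.0628


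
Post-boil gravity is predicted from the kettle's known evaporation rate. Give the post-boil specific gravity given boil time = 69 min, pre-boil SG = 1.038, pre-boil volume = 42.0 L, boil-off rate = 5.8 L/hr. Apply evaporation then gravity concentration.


V_post = V_pre − rate·(t/60);  SG_post = 1 + (SG_pre−1)·V_pre/V_post
V_post = 42.0 − 5.8·(69/60) = 35.3300
SG_post = 1 + (1.038 − 1)·42.0/35.3300

1.0452


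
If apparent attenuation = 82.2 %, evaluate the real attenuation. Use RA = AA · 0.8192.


RA = 82.2 · 0.8192

67.3382 %


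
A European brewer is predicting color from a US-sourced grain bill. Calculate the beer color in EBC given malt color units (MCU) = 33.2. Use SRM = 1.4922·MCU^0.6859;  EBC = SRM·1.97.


SRM = 1.4922·33.2^0.6859 = 16.4883
EBC = 16.4883·1.97

32.4819 EBC


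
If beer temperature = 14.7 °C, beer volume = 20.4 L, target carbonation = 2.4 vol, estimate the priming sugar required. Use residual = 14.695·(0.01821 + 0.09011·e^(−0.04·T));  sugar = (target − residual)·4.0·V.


residual = 14.695·(0.01821 + 0.09011·e^(−0.04·14.7)) = 1.0031
sugar = (2.4 − 1.0031)·4.0·20.4

113.9881 g


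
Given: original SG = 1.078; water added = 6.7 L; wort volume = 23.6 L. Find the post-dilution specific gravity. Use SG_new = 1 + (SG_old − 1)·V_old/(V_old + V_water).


pts = (1.078 − 1)·1000·23.6/(23.6 + 6.7) = 60.7525
SG_new = 1 + 60.7525/1000

1.0608


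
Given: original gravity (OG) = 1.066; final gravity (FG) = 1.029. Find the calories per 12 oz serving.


ABW = (OG−FG)·131.25·0.79/FG;  °P = 259 − 259/SG (for OG→OE and FG→AE);  RE = 0.1808·OE + 0.8192·AE;  Cal = (6.9·ABW + 4·(RE−0.1))·FG·3.55
ABW = (1.066 − 1.029)·131.25·0.79/1.029 = 3.7283
OE = 259 − 259/1.066 = 16.0356 °P
AE = 259 − 259/1.029 = 7.2993 °P
RE = 0.1808·16.0356 + 0.8192·7.2993 = 8.8788 °P
Cal = (6.9·3.7283 + 4·(8.8788−0.1))·1.029·3.55

222.2483 kcal


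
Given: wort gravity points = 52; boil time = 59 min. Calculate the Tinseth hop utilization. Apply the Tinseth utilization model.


U = 1.65·0.000125^(GP/1000) · (1 − e^(−0.04·t))/4.15
bigness = 1.65·0.000125^(52/1000) = 1.0340
boil_factor = (1 − e^(−0.04·59))/4.15 = 0.2182
U = 1.0340 · 0.2182

0.2256


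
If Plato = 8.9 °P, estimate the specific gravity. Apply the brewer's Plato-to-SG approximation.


SG = 259/(259 − P)
SG = 259/(259 − 8.9)

1.0356


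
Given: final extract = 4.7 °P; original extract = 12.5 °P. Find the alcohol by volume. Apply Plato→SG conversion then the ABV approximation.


SG = 259/(259 − P);  ABV = (OG − FG)·131.25
OG = 259/(259 − 12.5) = 1.0507
FG = 259/(259 − 4.7) = 1.0185
ABV = (1.0507 − 1.0185)·131.25

4.2299 % ABV


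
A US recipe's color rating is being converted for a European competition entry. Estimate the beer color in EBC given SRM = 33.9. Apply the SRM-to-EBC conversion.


EBC = SRM · 1.97
EBC = 33.9 · 1.97

66.7830 EBC


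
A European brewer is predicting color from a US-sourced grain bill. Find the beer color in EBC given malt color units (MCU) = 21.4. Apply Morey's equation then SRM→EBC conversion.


SRM = 1.4922·MCU^0.6859;  EBC = SRM·1.97
SRM = 1.4922·21.4^0.6859 = 12.1999
EBC = 12.1999·1.97

24.0339 EBC


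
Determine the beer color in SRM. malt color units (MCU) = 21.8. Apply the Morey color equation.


SRM = 1.4922 · MCU^0.6859
SRM = 1.4922 · 21.8^0.6859

12.3559 SRM


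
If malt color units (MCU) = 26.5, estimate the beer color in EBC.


SRM = 1.4922·MCU^0.6859;  EBC = SRM·1.97
SRM = 1.4922·26.5^0.6859 = 14.1264
EBC = 14.1264·1.97

27.8290 EBC


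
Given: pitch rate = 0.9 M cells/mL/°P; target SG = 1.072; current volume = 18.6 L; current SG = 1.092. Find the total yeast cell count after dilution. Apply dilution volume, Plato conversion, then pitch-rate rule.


V_w = V·((SG_c−1)/(SG_t−1)−1);  °P = 259 − 259/SG_t;  cells = rate·(V+V_w)·°P
V_w = 18.6·((1.092−1)/(1.072−1)−1) = 5.1667
V_final = 18.6 + 5.1667 = 23.7667
°P = 259 − 259/1.072 = 17.3955
cells = 0.9·23.7667·17.3955

372.0902 billion cells


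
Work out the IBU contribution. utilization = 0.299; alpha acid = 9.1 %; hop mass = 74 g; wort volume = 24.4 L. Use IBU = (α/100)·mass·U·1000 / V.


IBU = (9.1/100)·74·0.299·1000 / 24.4

82.5191 IBU


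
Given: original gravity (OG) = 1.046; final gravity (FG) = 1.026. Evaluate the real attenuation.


AA = (OG−FG)/(OG−1)·100;  RA = AA·0.8192
AA = (1.046 − 1.026)/(1.046 − 1)·100 = 43.4783
RA = 43.4783·0.8192

35.6174 %


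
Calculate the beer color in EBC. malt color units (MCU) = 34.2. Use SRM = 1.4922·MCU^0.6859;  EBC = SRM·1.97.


SRM = 1.4922·34.2^0.6859 = 16.8273
EBC = 16.8273·1.97

33.1499 EBC


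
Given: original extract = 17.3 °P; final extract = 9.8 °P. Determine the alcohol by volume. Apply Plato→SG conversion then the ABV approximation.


SG = 259/(259 − P);  ABV = (OG − FG)·131.25
OG = 259/(259 − 17.3) = 1.0716
FG = 259/(259 − 9.8) = 1.0393
ABV = (1.0716 − 1.0393)·131.25

4.2329 % ABV


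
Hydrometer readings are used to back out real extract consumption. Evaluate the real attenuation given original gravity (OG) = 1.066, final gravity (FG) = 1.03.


AA = (OG−FG)/(OG−1)·100;  RA = AA·0.8192
AA = (1.066 − 1.03)/(1.066 − 1)·100 = 54.5455
RA = 54.5455·0.8192

44.6836 %


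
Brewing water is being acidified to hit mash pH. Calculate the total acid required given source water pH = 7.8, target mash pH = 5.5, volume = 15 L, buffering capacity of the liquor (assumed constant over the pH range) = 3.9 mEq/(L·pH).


acid = buffering capacity · (pH_source − pH_target) · V
acid = 3.9 · (7.8 − 5.5) · 15

134.5500 mEq


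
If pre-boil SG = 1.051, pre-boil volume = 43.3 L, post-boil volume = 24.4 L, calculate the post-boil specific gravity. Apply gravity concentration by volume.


SG_post = 1 + (SG_pre − 1)·V_pre/V_post
pts_pre = (1.051 − 1)·1000 = 51.0000
pts_post = 51.0000·43.3/24.4 = 90.5041
SG_post = 1 + 90.5041/1000

1.0905


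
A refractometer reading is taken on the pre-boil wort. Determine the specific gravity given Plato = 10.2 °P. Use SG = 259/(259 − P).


SG = 259/(259 − 10.2)

1.0410


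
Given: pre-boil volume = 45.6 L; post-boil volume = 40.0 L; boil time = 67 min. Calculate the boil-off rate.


rate = (V_pre − V_post) / (t_min/60)
rate = (45.6 − 40.0) / (67/60)

5.0149 L/hr


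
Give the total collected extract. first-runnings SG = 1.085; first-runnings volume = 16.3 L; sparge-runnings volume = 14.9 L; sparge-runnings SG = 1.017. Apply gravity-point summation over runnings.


total = Σ (SG_i − 1)·1000·V_i
first = (1.085 − 1)·1000·16.3 = 1385.5000
sparge = (1.017 − 1)·1000·14.9 = 253.3000
total = 1385.5000 + 253.3000

1638.8000 gravity·L


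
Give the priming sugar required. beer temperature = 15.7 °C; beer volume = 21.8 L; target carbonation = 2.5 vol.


residual = 14.695·(0.01821 + 0.09011·e^(−0.04·T));  sugar = (target − residual)·4.0·V
residual = 14.695·(0.01821 + 0.09011·e^(−0.04·15.7)) = 0.9742
sugar = (2.5 − 0.9742)·4.0·21.8

133.0456 g


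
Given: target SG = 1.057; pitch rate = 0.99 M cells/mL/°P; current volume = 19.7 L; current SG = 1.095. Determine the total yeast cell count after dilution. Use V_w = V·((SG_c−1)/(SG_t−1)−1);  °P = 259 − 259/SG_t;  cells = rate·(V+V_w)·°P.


V_w = 19.7·((1.095−1)/(1.057−1)−1) = 13.1333
V_final = 19.7 + 13.1333 = 32.8333
°P = 259 − 259/1.057 = 13.9669
cells = 0.99·32.8333·13.9669

453.9937 billion cells


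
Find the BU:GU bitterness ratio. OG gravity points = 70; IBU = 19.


BU:GU = IBU / OG_points
BU:GU = 19 / 70

0.2714


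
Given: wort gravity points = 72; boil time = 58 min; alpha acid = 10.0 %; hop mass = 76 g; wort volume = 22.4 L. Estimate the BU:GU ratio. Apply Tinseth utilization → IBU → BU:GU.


U = 1.65·0.000125^(GP/1000)·(1−e^(−0.04t))/4.15;  IBU = (α/100)·m·U·1000/V;  BU:GU = IBU/GP
U = 1.65·0.000125^(72/1000)·(1−e^(−0.04·58))/4.15 = 0.1877
IBU = (10.0/100)·76·0.1877·1000/22.4 = 63.6874
BU:GU = 63.6874/72

0.8845


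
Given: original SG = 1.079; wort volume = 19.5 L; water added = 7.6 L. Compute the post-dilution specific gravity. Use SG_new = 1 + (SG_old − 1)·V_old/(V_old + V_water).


pts = (1.079 − 1)·1000·19.5/(19.5 + 7.6) = 56.8450
SG_new = 1 + 56.8450/1000

1.0568


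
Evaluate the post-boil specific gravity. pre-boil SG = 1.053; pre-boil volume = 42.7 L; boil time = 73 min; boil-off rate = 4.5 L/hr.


V_post = V_pre − rate·(t/60);  SG_post = 1 + (SG_pre−1)·V_pre/V_post
V_post = 42.7 − 4.5·(73/60) = 37.2250
SG_post = 1 + (1.053 − 1)·42.7/37.2250

1.0608


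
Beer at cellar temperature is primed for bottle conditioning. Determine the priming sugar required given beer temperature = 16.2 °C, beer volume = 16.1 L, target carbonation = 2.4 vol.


residual = 14.695·(0.01821 + 0.09011·e^(−0.04·T));  sugar = (target − residual)·4.0·V
residual = 14.695·(0.01821 + 0.09011·e^(−0.04·16.2)) = 0.9603
sugar = (2.4 − 0.9603)·4.0·16.1

92.7196 g


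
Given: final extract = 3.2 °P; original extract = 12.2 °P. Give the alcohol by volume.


SG = 259/(259 − P);  ABV = (OG − FG)·131.25
OG = 259/(259 − 12.2) = 1.0494
FG = 259/(259 − 3.2) = 1.0125
ABV = (1.0494 − 1.0125)·131.25

4.8461 % ABV


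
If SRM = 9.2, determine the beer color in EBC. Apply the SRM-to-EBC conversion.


EBC = SRM · 1.97
EBC = 9.2 · 1.97

18.1240 EBC


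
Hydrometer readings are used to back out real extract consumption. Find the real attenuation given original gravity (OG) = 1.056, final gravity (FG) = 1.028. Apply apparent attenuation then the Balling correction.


AA = (OG−FG)/(OG−1)·100;  RA = AA·0.8192
AA = (1.056 − 1.028)/(1.056 − 1)·100 = 50.0000
RA = 50.0000·0.8192

40.9600 %


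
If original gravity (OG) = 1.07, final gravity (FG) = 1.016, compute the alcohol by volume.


ABV = (OG − FG) · 131.25
ABV = (1.07 − 1.016) · 131.25

7.0875 % ABV


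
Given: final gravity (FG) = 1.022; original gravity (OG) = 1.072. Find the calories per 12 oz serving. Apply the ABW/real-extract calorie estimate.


ABW = (OG−FG)·131.25·0.79/FG;  °P = 259 − 259/SG (for OG→OE and FG→AE);  RE = 0.1808·OE + 0.8192·AE;  Cal = (6.9·ABW + 4·(RE−0.1))·FG·3.55
ABW = (1.072 − 1.022)·131.25·0.79/1.022 = 5.0728
OE = 259 − 259/1.072 = 17.3955 °P
AE = 259 − 259/1.022 = 5.5753 °P
RE = 0.1808·17.3955 + 0.8192·5.5753 = 7.7124 °P
Cal = (6.9·5.0728 + 4·(7.7124−0.1))·1.022·3.55

237.4659 kcal


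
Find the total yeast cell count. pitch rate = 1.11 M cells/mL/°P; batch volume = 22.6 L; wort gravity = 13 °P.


cells (billions) = rate · V_L · °P
cells = 1.11 · 22.6 · 13

326.1180 billion cells


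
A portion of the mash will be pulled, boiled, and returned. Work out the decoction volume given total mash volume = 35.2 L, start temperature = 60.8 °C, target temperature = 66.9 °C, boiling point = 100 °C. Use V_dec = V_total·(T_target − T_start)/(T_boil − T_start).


V_dec = 35.2·(66.9 − 60.8)/(100 − 60.8)

5.4776 L


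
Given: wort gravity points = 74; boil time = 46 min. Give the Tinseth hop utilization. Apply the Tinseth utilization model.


U = 1.65·0.000125^(GP/1000) · (1 − e^(−0.04·t))/4.15
bigness = 1.65·0.000125^(74/1000) = 0.8485
boil_factor = (1 − e^(−0.04·46))/4.15 = 0.2027
U = 0.8485 · 0.2027

0.1720


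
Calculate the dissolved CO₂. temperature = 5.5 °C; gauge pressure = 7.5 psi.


vols = (P + 14.695)·(0.01821 + 0.09011·e^(−0.04·T))
vols = (7.5 + 14.695)·(0.01821 + 0.09011·e^(−0.04·5.5))

2.0092 volumes


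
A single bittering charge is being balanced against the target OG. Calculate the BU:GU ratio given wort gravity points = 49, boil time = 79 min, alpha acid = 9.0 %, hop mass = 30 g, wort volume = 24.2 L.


U = 1.65·0.000125^(GP/1000)·(1−e^(−0.04t))/4.15;  IBU = (α/100)·m·U·1000/V;  BU:GU = IBU/GP
U = 1.65·0.000125^(49/1000)·(1−e^(−0.04·79))/4.15 = 0.2451
IBU = (9.0/100)·30·0.2451·1000/24.2 = 27.3467
BU:GU = 27.3467/49

0.5581


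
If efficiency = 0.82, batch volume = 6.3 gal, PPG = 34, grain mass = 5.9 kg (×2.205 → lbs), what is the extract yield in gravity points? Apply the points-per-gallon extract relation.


points = lbs × PPG × eff / vol
lbs = 5.9 × 2.205 = 13.0095
points = 13.0095 × 34 × 0.82 / 6.3

57.5722 points


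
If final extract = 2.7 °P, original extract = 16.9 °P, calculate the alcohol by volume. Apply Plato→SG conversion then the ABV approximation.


SG = 259/(259 − P);  ABV = (OG − FG)·131.25
OG = 259/(259 − 16.9) = 1.0698
FG = 259/(259 − 2.7) = 1.0105
ABV = (1.0698 − 1.0105)·131.25

7.7794 % ABV


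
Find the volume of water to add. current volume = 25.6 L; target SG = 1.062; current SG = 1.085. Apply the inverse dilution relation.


V_water = V·((SG_curr − 1)/(SG_target − 1) − 1)
V_water = 25.6·((1.085 − 1)/(1.062 − 1) − 1)

9.4968 L


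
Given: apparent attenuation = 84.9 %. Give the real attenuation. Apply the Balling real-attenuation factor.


RA = AA · 0.8192
RA = 84.9 · 0.8192

69.5501 %


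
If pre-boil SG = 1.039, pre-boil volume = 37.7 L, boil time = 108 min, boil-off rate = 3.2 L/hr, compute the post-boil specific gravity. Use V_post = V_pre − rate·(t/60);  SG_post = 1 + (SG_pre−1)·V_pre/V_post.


V_post = 37.7 − 3.2·(108/60) = 31.9400
SG_post = 1 + (1.039 − 1)·37.7/31.9400

1.0460


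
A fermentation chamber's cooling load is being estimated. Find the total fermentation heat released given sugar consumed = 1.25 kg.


Q = m_sugar · 590 kJ/kg
Q = 1.25 · 590

737.5000 kJ


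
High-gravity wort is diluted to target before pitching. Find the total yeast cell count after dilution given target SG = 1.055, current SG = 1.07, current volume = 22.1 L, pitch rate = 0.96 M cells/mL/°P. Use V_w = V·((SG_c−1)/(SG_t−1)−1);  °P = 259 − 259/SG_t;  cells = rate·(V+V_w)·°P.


V_w = 22.1·((1.07−1)/(1.055−1)−1) = 6.0273
V_final = 22.1 + 6.0273 = 28.1273
°P = 259 − 259/1.055 = 13.5024
cells = 0.96·28.1273·13.5024

364.5934 billion cells


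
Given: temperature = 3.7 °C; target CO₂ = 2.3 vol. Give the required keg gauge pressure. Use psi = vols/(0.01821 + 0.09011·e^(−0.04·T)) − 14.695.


psi = 2.3/(0.01821 + 0.09011·e^(−0.04·3.7)) − 14.695

9.2824 psi


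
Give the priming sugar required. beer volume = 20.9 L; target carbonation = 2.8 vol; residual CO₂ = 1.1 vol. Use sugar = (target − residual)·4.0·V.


sugar = (2.8 − 1.1)·4.0·20.9

142.1200 g


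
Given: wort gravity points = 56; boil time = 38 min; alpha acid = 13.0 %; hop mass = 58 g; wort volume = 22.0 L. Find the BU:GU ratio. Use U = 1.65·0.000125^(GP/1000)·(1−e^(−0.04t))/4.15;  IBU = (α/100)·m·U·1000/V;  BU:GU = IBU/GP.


U = 1.65·0.000125^(56/1000)·(1−e^(−0.04·38))/4.15 = 0.1878
IBU = (13.0/100)·58·0.1878·1000/22.0 = 64.3610
BU:GU = 64.3610/56

1.1493


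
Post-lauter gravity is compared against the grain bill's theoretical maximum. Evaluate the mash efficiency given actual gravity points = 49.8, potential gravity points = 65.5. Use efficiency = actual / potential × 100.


efficiency = 49.8 / 65.5 × 100

76.0305 %


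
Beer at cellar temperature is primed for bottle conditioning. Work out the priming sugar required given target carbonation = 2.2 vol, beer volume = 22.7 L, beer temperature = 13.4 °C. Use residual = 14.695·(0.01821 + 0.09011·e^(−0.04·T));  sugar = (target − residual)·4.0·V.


residual = 14.695·(0.01821 + 0.09011·e^(−0.04·13.4)) = 1.0423
sugar = (2.2 − 1.0423)·4.0·22.7

105.1151 g


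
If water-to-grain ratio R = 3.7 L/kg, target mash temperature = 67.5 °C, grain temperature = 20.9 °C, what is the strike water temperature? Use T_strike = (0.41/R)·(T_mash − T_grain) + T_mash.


T_strike = (0.41/3.7)·(67.5 − 20.9) + 67.5

72.6638 °C


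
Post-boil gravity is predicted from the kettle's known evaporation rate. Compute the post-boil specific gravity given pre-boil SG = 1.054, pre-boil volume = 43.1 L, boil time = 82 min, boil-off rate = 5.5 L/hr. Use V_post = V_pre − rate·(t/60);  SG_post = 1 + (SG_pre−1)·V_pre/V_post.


V_post = 43.1 − 5.5·(82/60) = 35.5833
SG_post = 1 + (1.054 − 1)·43.1/35.5833

1.0654


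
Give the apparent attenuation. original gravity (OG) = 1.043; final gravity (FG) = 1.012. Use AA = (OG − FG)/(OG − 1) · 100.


AA = (1.043 − 1.012)/(1.043 − 1) · 100

72.0930 %


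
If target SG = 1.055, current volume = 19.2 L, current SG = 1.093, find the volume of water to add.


V_water = V·((SG_curr − 1)/(SG_target − 1) − 1)
V_water = 19.2·((1.093 − 1)/(1.055 − 1) − 1)

13.2655 L


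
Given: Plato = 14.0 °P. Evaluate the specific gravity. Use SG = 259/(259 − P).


SG = 259/(259 − 14.0)

1.0571


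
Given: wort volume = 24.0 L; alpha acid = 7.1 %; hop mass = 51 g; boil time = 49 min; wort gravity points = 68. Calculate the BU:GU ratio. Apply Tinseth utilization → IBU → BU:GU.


U = 1.65·0.000125^(GP/1000)·(1−e^(−0.04t))/4.15;  IBU = (α/100)·m·U·1000/V;  BU:GU = IBU/GP
U = 1.65·0.000125^(68/1000)·(1−e^(−0.04·49))/4.15 = 0.1854
IBU = (7.1/100)·51·0.1854·1000/24.0 = 27.9710
BU:GU = 27.9710/68

0.4113


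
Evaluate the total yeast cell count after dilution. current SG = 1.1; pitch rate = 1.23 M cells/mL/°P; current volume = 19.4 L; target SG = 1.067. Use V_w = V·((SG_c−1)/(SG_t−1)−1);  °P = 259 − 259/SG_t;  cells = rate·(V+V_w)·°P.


V_w = 19.4·((1.1−1)/(1.067−1)−1) = 9.5552
V_final = 19.4 + 9.5552 = 28.9552
°P = 259 − 259/1.067 = 16.2634
cells = 1.23·28.9552·16.2634

579.2182 billion cells


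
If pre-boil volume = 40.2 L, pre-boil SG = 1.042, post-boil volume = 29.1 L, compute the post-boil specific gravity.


SG_post = 1 + (SG_pre − 1)·V_pre/V_post
pts_pre = (1.042 − 1)·1000 = 42.0000
pts_post = 42.0000·40.2/29.1 = 58.0206
SG_post = 1 + 58.0206/1000

1.0580


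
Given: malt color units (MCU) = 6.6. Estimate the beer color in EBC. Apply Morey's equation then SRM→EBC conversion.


SRM = 1.4922·MCU^0.6859;  EBC = SRM·1.97
SRM = 1.4922·6.6^0.6859 = 5.4444
EBC = 5.4444·1.97

10.7255 EBC


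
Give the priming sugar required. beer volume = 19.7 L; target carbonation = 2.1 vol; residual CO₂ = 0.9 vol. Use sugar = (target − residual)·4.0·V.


sugar = (2.1 − 0.9)·4.0·19.7

94.5600 g


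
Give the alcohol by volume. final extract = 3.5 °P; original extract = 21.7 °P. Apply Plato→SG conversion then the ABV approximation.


SG = 259/(259 − P);  ABV = (OG − FG)·131.25
OG = 259/(259 − 21.7) = 1.0914
FG = 259/(259 − 3.5) = 1.0137
ABV = (1.0914 − 1.0137)·131.25

10.2043 % ABV


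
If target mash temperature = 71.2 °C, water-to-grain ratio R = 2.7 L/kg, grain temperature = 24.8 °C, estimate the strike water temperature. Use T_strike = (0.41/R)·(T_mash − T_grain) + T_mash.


T_strike = (0.41/2.7)·(71.2 − 24.8) + 71.2

78.2459 °C


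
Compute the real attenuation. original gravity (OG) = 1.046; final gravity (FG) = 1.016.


AA = (OG−FG)/(OG−1)·100;  RA = AA·0.8192
AA = (1.046 − 1.016)/(1.046 − 1)·100 = 65.2174
RA = 65.2174·0.8192

53.4261 %


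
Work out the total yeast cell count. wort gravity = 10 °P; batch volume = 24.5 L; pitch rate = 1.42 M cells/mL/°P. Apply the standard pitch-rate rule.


cells (billions) = rate · V_L · °P
cells = 1.42 · 24.5 · 10

347.9000 billion cells


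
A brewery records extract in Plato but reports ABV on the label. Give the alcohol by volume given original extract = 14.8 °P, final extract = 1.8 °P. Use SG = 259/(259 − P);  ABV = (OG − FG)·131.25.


OG = 259/(259 − 14.8) = 1.0606
FG = 259/(259 − 1.8) = 1.0070
ABV = (1.0606 − 1.0070)·131.25

7.0360 % ABV


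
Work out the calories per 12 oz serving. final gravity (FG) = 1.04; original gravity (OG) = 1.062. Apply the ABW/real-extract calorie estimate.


ABW = (OG−FG)·131.25·0.79/FG;  °P = 259 − 259/SG (for OG→OE and FG→AE);  RE = 0.1808·OE + 0.8192·AE;  Cal = (6.9·ABW + 4·(RE−0.1))·FG·3.55
ABW = (1.062 − 1.04)·131.25·0.79/1.04 = 2.1934
OE = 259 − 259/1.062 = 15.1205 °P
AE = 259 − 259/1.04 = 9.9615 °P
RE = 0.1808·15.1205 + 0.8192·9.9615 = 10.8943 °P
Cal = (6.9·2.1934 + 4·(10.8943−0.1))·1.04·3.55

215.2861 kcal


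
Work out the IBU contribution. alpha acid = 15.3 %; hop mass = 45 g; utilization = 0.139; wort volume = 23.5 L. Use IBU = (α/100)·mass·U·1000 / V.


IBU = (15.3/100)·45·0.139·1000 / 23.5

40.7240 IBU


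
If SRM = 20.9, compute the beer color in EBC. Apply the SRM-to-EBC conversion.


EBC = SRM · 1.97
EBC = 20.9 · 1.97

41.1730 EBC


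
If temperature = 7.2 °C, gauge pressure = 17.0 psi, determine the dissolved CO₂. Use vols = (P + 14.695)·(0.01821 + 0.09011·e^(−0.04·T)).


vols = (17.0 + 14.695)·(0.01821 + 0.09011·e^(−0.04·7.2))

2.7185 volumes


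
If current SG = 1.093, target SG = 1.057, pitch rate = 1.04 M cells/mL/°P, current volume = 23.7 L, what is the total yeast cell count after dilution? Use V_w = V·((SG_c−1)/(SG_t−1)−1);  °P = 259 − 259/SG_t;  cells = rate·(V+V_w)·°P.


V_w = 23.7·((1.093−1)/(1.057−1)−1) = 14.9684
V_final = 23.7 + 14.9684 = 38.6684
°P = 259 − 259/1.057 = 13.9669
cells = 1.04·38.6684·13.9669

561.6806 billion cells


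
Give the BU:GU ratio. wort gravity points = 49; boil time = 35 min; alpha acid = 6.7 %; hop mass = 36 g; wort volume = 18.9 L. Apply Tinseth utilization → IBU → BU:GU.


U = 1.65·0.000125^(GP/1000)·(1−e^(−0.04t))/4.15;  IBU = (α/100)·m·U·1000/V;  BU:GU = IBU/GP
U = 1.65·0.000125^(49/1000)·(1−e^(−0.04·35))/4.15 = 0.1928
IBU = (6.7/100)·36·0.1928·1000/18.9 = 24.6109
BU:GU = 24.6109/49

0.5023


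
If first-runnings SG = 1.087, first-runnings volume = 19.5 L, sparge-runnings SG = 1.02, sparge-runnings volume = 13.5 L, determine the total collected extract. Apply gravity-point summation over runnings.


total = Σ (SG_i − 1)·1000·V_i
first = (1.087 − 1)·1000·19.5 = 1696.5000
sparge = (1.02 − 1)·1000·13.5 = 270.0000
total = 1696.5000 + 270.0000

1966.5000 gravity·L


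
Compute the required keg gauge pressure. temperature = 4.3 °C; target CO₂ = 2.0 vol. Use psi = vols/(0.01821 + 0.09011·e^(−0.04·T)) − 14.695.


psi = 2.0/(0.01821 + 0.09011·e^(−0.04·4.3)) − 14.695

6.5633 psi


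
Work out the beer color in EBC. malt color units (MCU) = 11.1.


SRM = 1.4922·MCU^0.6859;  EBC = SRM·1.97
SRM = 1.4922·11.1^0.6859 = 7.7770
EBC = 7.7770·1.97

15.3208 EBC


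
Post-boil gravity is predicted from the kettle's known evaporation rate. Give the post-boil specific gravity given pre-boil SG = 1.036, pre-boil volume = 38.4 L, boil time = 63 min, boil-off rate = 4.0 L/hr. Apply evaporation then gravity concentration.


V_post = V_pre − rate·(t/60);  SG_post = 1 + (SG_pre−1)·V_pre/V_post
V_post = 38.4 − 4.0·(63/60) = 34.2000
SG_post = 1 + (1.036 − 1)·38.4/34.2000

1.0404


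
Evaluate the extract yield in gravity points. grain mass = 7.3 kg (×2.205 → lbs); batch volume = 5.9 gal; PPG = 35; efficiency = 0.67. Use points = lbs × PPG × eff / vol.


lbs = 7.3 × 2.205 = 16.0965
points = 16.0965 × 35 × 0.67 / 5.9

63.9768 points


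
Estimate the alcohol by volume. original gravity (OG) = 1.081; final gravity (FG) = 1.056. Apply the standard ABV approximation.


ABV = (OG − FG) · 131.25
ABV = (1.081 − 1.056) · 131.25

3.2812 % ABV


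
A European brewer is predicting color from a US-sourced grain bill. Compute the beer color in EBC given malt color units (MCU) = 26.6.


SRM = 1.4922·MCU^0.6859;  EBC = SRM·1.97
SRM = 1.4922·26.6^0.6859 = 14.1629
EBC = 14.1629·1.97

27.9010 EBC


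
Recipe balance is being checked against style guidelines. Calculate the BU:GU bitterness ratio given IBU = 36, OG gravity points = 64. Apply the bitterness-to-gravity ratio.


BU:GU = IBU / OG_points
BU:GU = 36 / 64

0.5625


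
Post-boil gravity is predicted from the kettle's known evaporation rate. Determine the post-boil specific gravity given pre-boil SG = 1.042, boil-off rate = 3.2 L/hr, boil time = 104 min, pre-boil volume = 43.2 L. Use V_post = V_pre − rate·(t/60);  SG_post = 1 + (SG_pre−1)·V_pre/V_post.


V_post = 43.2 − 3.2·(104/60) = 37.6533
SG_post = 1 + (1.042 − 1)·43.2/37.6533

1.0482


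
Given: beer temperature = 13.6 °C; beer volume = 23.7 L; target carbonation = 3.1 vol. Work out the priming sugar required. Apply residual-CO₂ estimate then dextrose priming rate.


residual = 14.695·(0.01821 + 0.09011·e^(−0.04·T));  sugar = (target − residual)·4.0·V
residual = 14.695·(0.01821 + 0.09011·e^(−0.04·13.6)) = 1.0362
sugar = (3.1 − 1.0362)·4.0·23.7

195.6510 g


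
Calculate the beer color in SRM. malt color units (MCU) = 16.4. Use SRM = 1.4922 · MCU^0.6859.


SRM = 1.4922 · 16.4^0.6859

10.1646 SRM


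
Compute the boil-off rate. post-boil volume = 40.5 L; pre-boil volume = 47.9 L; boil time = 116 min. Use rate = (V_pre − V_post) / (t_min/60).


rate = (47.9 − 40.5) / (116/60)

3.8276 L/hr


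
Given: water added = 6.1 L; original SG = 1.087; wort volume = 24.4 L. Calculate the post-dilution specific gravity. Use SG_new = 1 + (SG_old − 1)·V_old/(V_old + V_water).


pts = (1.087 − 1)·1000·24.4/(24.4 + 6.1) = 69.6000
SG_new = 1 + 69.6000/1000

1.0696


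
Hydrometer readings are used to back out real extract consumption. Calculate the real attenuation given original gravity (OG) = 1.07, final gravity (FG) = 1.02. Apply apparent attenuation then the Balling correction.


AA = (OG−FG)/(OG−1)·100;  RA = AA·0.8192
AA = (1.07 − 1.02)/(1.07 − 1)·100 = 71.4286
RA = 71.4286·0.8192

58.5143 %


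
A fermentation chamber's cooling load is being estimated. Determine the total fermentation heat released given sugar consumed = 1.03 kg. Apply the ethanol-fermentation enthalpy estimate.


Q = m_sugar · 590 kJ/kg
Q = 1.03 · 590

607.7000 kJ


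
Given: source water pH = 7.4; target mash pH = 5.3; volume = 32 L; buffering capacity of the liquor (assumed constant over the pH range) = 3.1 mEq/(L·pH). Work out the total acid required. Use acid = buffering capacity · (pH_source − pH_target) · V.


acid = 3.1 · (7.4 − 5.3) · 32

208.3200 mEq


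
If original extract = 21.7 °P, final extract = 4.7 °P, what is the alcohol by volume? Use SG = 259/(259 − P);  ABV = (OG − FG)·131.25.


OG = 259/(259 − 21.7) = 1.0914
FG = 259/(259 − 4.7) = 1.0185
ABV = (1.0914 − 1.0185)·131.25

9.5764 % ABV


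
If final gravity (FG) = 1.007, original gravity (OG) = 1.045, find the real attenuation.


AA = (OG−FG)/(OG−1)·100;  RA = AA·0.8192
AA = (1.045 − 1.007)/(1.045 − 1)·100 = 84.4444
RA = 84.4444·0.8192

69.1769 %


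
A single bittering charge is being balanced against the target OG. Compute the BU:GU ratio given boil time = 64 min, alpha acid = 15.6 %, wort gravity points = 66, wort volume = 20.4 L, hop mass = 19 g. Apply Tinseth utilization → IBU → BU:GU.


U = 1.65·0.000125^(GP/1000)·(1−e^(−0.04t))/4.15;  IBU = (α/100)·m·U·1000/V;  BU:GU = IBU/GP
U = 1.65·0.000125^(66/1000)·(1−e^(−0.04·64))/4.15 = 0.2027
IBU = (15.6/100)·19·0.2027·1000/20.4 = 29.4536
BU:GU = 29.4536/66

0.4463


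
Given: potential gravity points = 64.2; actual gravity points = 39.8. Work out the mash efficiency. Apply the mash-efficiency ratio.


efficiency = actual / potential × 100
efficiency = 39.8 / 64.2 × 100

61.9938 %


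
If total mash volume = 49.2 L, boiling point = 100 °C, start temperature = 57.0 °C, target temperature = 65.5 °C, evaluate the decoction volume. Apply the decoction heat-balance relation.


V_dec = V_total·(T_target − T_start)/(T_boil − T_start)
V_dec = 49.2·(65.5 − 57.0)/(100 − 57.0)

9.7256 L


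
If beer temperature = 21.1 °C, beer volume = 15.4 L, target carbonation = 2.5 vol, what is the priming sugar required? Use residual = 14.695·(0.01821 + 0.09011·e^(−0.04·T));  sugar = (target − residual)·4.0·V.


residual = 14.695·(0.01821 + 0.09011·e^(−0.04·21.1)) = 0.8370
sugar = (2.5 − 0.8370)·4.0·15.4

102.4426 g


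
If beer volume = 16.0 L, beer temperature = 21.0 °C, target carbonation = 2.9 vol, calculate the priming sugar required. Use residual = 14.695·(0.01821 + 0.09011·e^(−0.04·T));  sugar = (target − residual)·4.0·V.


residual = 14.695·(0.01821 + 0.09011·e^(−0.04·21.0)) = 0.8393
sugar = (2.9 − 0.8393)·4.0·16.0

131.8878 g


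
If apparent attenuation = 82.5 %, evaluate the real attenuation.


RA = AA · 0.8192
RA = 82.5 · 0.8192

67.5840 %


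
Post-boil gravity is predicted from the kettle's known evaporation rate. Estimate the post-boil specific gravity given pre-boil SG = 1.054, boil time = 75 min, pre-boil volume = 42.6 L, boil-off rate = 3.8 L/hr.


V_post = V_pre − rate·(t/60);  SG_post = 1 + (SG_pre−1)·V_pre/V_post
V_post = 42.6 − 3.8·(75/60) = 37.8500
SG_post = 1 + (1.054 − 1)·42.6/37.8500

1.0608


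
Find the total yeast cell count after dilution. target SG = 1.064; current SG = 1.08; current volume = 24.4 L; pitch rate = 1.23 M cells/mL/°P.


V_w = V·((SG_c−1)/(SG_t−1)−1);  °P = 259 − 259/SG_t;  cells = rate·(V+V_w)·°P
V_w = 24.4·((1.08−1)/(1.064−1)−1) = 6.1000
V_final = 24.4 + 6.1000 = 30.5000
°P = 259 − 259/1.064 = 15.5789
cells = 1.23·30.5000·15.5789

584.4442 billion cells


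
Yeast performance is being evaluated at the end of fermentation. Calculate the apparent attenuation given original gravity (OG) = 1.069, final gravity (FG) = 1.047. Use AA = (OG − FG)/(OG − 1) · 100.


AA = (1.069 − 1.047)/(1.069 − 1) · 100

31.8841 %


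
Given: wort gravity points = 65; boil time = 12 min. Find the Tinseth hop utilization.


U = 1.65·0.000125^(GP/1000) · (1 − e^(−0.04·t))/4.15
bigness = 1.65·0.000125^(65/1000) = 0.9200
boil_factor = (1 − e^(−0.04·12))/4.15 = 0.0919
U = 0.9200 · 0.0919

0.0845


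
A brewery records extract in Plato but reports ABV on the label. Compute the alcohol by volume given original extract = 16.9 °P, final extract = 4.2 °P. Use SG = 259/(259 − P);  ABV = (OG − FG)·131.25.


OG = 259/(259 − 16.9) = 1.0698
FG = 259/(259 − 4.2) = 1.0165
ABV = (1.0698 − 1.0165)·131.25

6.9986 % ABV


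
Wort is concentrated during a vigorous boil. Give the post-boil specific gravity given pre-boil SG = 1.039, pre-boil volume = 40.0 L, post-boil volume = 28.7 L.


SG_post = 1 + (SG_pre − 1)·V_pre/V_post
pts_pre = (1.039 − 1)·1000 = 39.0000
pts_post = 39.0000·40.0/28.7 = 54.3554
SG_post = 1 + 54.3554/1000

1.0544
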